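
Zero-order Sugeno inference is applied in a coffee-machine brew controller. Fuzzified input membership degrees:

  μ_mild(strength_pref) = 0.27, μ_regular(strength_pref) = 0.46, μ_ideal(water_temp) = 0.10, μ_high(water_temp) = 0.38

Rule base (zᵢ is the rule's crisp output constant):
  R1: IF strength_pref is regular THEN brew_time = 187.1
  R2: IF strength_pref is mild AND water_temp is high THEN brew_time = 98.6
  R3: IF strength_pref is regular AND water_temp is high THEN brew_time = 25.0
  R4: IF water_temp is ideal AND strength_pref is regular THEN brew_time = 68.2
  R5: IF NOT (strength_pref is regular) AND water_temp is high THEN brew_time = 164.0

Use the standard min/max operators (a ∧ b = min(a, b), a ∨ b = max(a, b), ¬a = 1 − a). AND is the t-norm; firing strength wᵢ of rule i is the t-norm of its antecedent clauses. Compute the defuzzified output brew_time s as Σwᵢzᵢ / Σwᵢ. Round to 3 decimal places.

R1 (z=187.1): regular=0.46 → w = 0.46
R2 (z=98.6): mild=0.27, high=0.38; AND[min(a, b)] → w = 0.27
R3 (z=25.0): regular=0.46, high=0.38; AND[min(a, b)] → w = 0.38
R4 (z=68.2): ideal=0.10, regular=0.46; AND[min(a, b)] → w = 0.10
R5 (z=164.0): ¬regular=1−0.46=0.54, high=0.38; AND[min(a, b)] → w = 0.38
Weighted average = (0.46·187.1 + 0.27·98.6 + 0.38·25.0 + 0.10·68.2 + 0.38·164.0) / (0.46 + 0.27 + 0.38 + 0.10 + 0.38)
  = 191.3280 / 1.5900 = 120.332

120.332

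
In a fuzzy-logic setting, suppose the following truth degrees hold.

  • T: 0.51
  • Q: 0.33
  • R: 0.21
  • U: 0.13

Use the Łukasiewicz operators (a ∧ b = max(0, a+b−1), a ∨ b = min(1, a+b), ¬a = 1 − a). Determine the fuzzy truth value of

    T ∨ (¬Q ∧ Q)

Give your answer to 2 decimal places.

¬Q = 1 − 0.33 = 0.67
¬Q ∧ Q = max(0, a+b−1) on (0.67, 0.33) = 0.00
T ∨ (¬Q ∧ Q) = min(1, a+b) on (0.51, 0.00) = 0.51

0.51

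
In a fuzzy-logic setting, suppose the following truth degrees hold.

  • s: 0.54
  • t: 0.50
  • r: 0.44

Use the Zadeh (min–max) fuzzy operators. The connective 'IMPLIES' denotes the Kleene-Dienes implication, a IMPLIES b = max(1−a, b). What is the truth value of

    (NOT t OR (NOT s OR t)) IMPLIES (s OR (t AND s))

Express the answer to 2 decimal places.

0.54

NOT t = 1 − 0.50 = 0.50
NOT s = 1 − 0.54 = 0.46
NOT s OR t = max(a, b) on (0.46, 0.50) = 0.50
NOT t OR (NOT s OR t) = max(a, b) on (0.50, 0.50) = 0.50
t AND s = min(a, b) on (0.50, 0.54) = 0.50
s OR (t AND s) = max(a, b) on (0.54, 0.50) = 0.54
(NOT t OR (NOT s OR t)) IMPLIES (s OR (t AND s))  [Kleene-Dienes: max(1−a, b)] with a=0.50, b=0.54 → 0.54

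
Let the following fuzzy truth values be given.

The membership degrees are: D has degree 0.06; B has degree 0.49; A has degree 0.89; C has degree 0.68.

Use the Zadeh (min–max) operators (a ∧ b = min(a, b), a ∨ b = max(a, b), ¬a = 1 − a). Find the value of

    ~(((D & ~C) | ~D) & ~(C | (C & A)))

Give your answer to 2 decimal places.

0.68

~C = 1 − 0.68 = 0.32
D & ~C = min(a, b) on (0.06, 0.32) = 0.06
~D = 1 − 0.06 = 0.94
(D & ~C) | ~D = max(a, b) on (0.06, 0.94) = 0.94
C & A = min(a, b) on (0.68, 0.89) = 0.68
C | (C & A) = max(a, b) on (0.68, 0.68) = 0.68
~(C | (C & A)) = 1 − 0.68 = 0.32
((D & ~C) | ~D) & ~(C | (C & A)) = min(a, b) on (0.94, 0.32) = 0.32
~(((D & ~C) | ~D) & ~(C | (C & A))) = 1 − 0.32 = 0.68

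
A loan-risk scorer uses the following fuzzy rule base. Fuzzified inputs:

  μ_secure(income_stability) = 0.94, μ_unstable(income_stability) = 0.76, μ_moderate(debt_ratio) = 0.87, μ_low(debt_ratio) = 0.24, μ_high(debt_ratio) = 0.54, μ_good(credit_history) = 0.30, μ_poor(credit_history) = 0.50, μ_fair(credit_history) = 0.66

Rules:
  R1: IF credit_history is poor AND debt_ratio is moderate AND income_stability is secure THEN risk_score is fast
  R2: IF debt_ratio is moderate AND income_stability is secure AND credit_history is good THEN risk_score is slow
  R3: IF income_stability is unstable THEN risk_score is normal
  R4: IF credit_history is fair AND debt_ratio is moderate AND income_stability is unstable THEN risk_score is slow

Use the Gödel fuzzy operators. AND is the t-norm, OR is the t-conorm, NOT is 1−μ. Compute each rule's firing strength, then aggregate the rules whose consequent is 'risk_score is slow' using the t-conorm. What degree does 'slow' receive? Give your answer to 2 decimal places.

R1: poor=0.50, moderate=0.87, secure=0.94; AND[min(a, b)] → w = 0.50
R2: moderate=0.87, secure=0.94, good=0.30; AND[min(a, b)] → w = 0.30
R3: unstable=0.76 → w = 0.76
R4: fair=0.66, moderate=0.87, unstable=0.76; AND[min(a, b)] → w = 0.66
Rules with consequent 'slow': {R2, R4} → strengths 0.30, 0.66
Aggregate via t-conorm [max(a, b)]: 0.66

0.66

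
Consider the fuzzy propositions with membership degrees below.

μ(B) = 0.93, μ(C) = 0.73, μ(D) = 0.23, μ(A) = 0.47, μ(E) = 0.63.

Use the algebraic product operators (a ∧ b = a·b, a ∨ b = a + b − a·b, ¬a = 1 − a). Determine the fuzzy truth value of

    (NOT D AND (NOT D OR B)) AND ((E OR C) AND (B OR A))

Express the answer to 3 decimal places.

NOT D = 1 − 0.2300 = 0.7700
NOT D = 1 − 0.2300 = 0.7700
NOT D OR B = a + b − a·b on (0.7700, 0.9300) = 0.9839
NOT D AND (NOT D OR B) = a·b on (0.7700, 0.9839) = 0.7576
E OR C = a + b − a·b on (0.6300, 0.7300) = 0.9001
B OR A = a + b − a·b on (0.9300, 0.4700) = 0.9629
(E OR C) AND (B OR A) = a·b on (0.9001, 0.9629) = 0.8667
(NOT D AND (NOT D OR B)) AND ((E OR C) AND (B OR A)) = a·b on (0.7576, 0.8667) = 0.6566

0.657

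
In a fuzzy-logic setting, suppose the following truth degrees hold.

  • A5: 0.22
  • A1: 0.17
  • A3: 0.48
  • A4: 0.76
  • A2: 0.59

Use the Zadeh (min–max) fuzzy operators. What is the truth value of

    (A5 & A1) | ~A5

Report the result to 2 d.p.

A5 & A1 = min(a, b) on (0.22, 0.17) = 0.17
~A5 = 1 − 0.22 = 0.78
(A5 & A1) | ~A5 = max(a, b) on (0.17, 0.78) = 0.78

0.78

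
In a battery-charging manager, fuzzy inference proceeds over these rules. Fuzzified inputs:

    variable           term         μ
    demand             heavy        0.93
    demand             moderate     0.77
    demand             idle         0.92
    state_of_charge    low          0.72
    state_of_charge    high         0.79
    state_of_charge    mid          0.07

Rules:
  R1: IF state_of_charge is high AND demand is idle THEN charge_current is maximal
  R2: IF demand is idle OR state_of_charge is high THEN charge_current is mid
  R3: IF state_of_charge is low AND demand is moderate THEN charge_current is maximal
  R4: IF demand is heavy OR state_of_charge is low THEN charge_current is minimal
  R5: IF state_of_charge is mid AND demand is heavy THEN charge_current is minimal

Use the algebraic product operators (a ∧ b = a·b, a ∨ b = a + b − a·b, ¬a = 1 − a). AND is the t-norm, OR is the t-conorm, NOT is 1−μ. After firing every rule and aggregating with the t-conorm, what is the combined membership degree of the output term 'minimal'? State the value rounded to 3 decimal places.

0.982

R1: high=0.79, idle=0.92; AND[a·b] → w = 0.7268
R2: idle=0.92, high=0.79; OR[a + b − a·b] → w = 0.9832
R3: low=0.72, moderate=0.77; AND[a·b] → w = 0.5544
R4: heavy=0.93, low=0.72; OR[a + b − a·b] → w = 0.9804
R5: mid=0.07, heavy=0.93; AND[a·b] → w = 0.0651
Rules with consequent 'minimal': {R4, R5} → strengths 0.9804, 0.0651
Aggregate via t-conorm [a + b − a·b]: 0.9817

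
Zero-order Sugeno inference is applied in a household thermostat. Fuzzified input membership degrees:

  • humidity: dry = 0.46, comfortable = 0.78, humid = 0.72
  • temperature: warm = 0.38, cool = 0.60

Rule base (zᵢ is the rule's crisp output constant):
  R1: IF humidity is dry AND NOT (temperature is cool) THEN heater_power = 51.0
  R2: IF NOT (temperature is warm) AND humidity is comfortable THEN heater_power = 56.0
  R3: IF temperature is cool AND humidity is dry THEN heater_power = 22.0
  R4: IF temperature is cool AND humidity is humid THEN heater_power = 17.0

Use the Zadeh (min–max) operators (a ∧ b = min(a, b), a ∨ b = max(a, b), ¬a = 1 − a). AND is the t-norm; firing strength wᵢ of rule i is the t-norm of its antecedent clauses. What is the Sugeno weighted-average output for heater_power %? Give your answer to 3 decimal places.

36.269

R1 (z=51.0): dry=0.46, ¬cool=1−0.60=0.40; AND[min(a, b)] → w = 0.40
R2 (z=56.0): ¬warm=1−0.38=0.62, comfortable=0.78; AND[min(a, b)] → w = 0.62
R3 (z=22.0): cool=0.60, dry=0.46; AND[min(a, b)] → w = 0.46
R4 (z=17.0): cool=0.60, humid=0.72; AND[min(a, b)] → w = 0.60
Weighted average = (0.40·51.0 + 0.62·56.0 + 0.46·22.0 + 0.60·17.0) / (0.40 + 0.62 + 0.46 + 0.60)
  = 75.4400 / 2.0800 = 36.269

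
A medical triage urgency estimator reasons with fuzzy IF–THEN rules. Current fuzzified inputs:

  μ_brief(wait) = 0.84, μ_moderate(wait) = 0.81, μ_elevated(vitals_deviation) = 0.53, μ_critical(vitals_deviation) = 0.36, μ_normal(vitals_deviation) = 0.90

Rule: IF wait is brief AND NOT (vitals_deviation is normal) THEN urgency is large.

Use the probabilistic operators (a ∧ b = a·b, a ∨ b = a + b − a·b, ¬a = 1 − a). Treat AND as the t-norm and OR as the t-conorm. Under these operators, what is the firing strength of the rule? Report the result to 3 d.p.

firing strength: brief=0.84, ¬normal=1−0.90=0.10; AND[a·b] → w = 0.0840

0.084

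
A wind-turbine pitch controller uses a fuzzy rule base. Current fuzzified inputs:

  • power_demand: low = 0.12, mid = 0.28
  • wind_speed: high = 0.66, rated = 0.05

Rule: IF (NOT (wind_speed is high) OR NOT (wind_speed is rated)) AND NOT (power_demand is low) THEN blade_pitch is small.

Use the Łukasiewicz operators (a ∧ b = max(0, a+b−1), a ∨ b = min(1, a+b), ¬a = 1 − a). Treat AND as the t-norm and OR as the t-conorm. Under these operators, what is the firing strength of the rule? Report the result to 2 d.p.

firing strength: (¬high=1−0.66=0.34 OR ¬rated=1−0.05=0.95) = 1.00; AND[max(0, a+b−1)] with ¬low=1−0.12=0.88 → w = 0.88

0.88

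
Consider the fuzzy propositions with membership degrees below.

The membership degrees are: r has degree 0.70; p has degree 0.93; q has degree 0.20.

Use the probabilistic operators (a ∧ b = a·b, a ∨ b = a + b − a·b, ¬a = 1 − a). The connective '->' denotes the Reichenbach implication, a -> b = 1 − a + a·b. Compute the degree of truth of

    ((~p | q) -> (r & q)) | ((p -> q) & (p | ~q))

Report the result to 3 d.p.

0.835

~p = 1 − 0.9300 = 0.0700
~p | q = a + b − a·b on (0.0700, 0.2000) = 0.2560
r & q = a·b on (0.7000, 0.2000) = 0.1400
(~p | q) -> (r & q)  [Reichenbach: 1 − a + a·b] with a=0.2560, b=0.1400 → 0.7798
p -> q  [Reichenbach: 1 − a + a·b] with a=0.9300, b=0.2000 → 0.2560
~q = 1 − 0.2000 = 0.8000
p | ~q = a + b − a·b on (0.9300, 0.8000) = 0.9860
(p -> q) & (p | ~q) = a·b on (0.2560, 0.9860) = 0.2524
((~p | q) -> (r & q)) | ((p -> q) & (p | ~q)) = a + b − a·b on (0.7798, 0.2524) = 0.8354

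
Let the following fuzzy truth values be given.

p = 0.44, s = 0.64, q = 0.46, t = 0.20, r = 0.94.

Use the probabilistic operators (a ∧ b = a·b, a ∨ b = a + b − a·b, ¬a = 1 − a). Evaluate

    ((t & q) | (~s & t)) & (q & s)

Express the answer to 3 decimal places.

t & q = a·b on (0.2000, 0.4600) = 0.0920
~s = 1 − 0.6400 = 0.3600
~s & t = a·b on (0.3600, 0.2000) = 0.0720
(t & q) | (~s & t) = a + b − a·b on (0.0920, 0.0720) = 0.1574
q & s = a·b on (0.4600, 0.6400) = 0.2944
((t & q) | (~s & t)) & (q & s) = a·b on (0.1574, 0.2944) = 0.0463

0.046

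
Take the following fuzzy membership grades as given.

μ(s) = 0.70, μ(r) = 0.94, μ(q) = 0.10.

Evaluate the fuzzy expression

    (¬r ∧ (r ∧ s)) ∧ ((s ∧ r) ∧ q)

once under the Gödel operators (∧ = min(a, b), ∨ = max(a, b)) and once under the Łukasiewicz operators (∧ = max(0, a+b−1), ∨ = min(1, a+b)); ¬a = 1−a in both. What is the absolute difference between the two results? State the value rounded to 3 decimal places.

0.060

Under Gödel:
  ¬r = 1 − 0.94 = 0.06
  r ∧ s = min(a, b) on (0.94, 0.70) = 0.70
  ¬r ∧ (r ∧ s) = min(a, b) on (0.06, 0.70) = 0.06
  s ∧ r = min(a, b) on (0.70, 0.94) = 0.70
  (s ∧ r) ∧ q = min(a, b) on (0.70, 0.10) = 0.10
  (¬r ∧ (r ∧ s)) ∧ ((s ∧ r) ∧ q) = min(a, b) on (0.06, 0.10) = 0.06
  → value = 0.0600
Under Łukasiewicz:
  ¬r = 1 − 0.94 = 0.06
  r ∧ s = max(0, a+b−1) on (0.94, 0.70) = 0.64
  ¬r ∧ (r ∧ s) = max(0, a+b−1) on (0.06, 0.64) = 0.00
  s ∧ r = max(0, a+b−1) on (0.70, 0.94) = 0.64
  (s ∧ r) ∧ q = max(0, a+b−1) on (0.64, 0.10) = 0.00
  (¬r ∧ (r ∧ s)) ∧ ((s ∧ r) ∧ q) = max(0, a+b−1) on (0.00, 0.00) = 0.00
  → value = 0.0000
|0.0600 − 0.0000| = 0.060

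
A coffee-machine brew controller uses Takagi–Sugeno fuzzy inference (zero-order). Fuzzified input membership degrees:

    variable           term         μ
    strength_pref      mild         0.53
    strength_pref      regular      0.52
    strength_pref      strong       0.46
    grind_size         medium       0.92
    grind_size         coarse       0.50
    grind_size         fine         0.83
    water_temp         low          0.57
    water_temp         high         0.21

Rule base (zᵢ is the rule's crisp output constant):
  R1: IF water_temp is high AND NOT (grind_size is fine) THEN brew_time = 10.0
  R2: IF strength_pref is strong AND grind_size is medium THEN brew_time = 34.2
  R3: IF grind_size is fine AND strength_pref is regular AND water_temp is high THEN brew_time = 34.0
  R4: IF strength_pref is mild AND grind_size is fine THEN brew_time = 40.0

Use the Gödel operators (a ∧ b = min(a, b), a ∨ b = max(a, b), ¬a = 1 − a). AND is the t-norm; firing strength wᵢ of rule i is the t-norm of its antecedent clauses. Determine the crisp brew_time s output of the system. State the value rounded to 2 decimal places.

33.41

R1 (z=10.0): high=0.21, ¬fine=1−0.83=0.17; AND[min(a, b)] → w = 0.17
R2 (z=34.2): strong=0.46, medium=0.92; AND[min(a, b)] → w = 0.46
R3 (z=34.0): fine=0.83, regular=0.52, high=0.21; AND[min(a, b)] → w = 0.21
R4 (z=40.0): mild=0.53, fine=0.83; AND[min(a, b)] → w = 0.53
Weighted average = (0.17·10.0 + 0.46·34.2 + 0.21·34.0 + 0.53·40.0) / (0.17 + 0.46 + 0.21 + 0.53)
  = 45.7720 / 1.3700 = 33.41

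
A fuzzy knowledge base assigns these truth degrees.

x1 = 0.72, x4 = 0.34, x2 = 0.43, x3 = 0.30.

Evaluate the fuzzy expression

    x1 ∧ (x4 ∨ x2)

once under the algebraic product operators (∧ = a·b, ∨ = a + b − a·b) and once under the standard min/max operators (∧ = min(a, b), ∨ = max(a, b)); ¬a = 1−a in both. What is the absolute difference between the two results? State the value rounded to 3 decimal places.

Under algebraic product:
  x4 ∨ x2 = a + b − a·b on (0.3400, 0.4300) = 0.6238
  x1 ∧ (x4 ∨ x2) = a·b on (0.7200, 0.6238) = 0.4491
  → value = 0.4491
Under standard min/max:
  x4 ∨ x2 = max(a, b) on (0.34, 0.43) = 0.43
  x1 ∧ (x4 ∨ x2) = min(a, b) on (0.72, 0.43) = 0.43
  → value = 0.4300
|0.4491 − 0.4300| = 0.019

0.019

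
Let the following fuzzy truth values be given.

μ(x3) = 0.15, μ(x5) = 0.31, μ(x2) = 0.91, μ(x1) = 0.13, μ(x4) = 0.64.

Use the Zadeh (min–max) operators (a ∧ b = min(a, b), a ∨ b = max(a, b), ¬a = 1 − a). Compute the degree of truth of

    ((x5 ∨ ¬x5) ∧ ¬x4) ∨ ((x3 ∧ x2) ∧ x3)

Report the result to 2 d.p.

0.36

¬x5 = 1 − 0.31 = 0.69
x5 ∨ ¬x5 = max(a, b) on (0.31, 0.69) = 0.69
¬x4 = 1 − 0.64 = 0.36
(x5 ∨ ¬x5) ∧ ¬x4 = min(a, b) on (0.69, 0.36) = 0.36
x3 ∧ x2 = min(a, b) on (0.15, 0.91) = 0.15
(x3 ∧ x2) ∧ x3 = min(a, b) on (0.15, 0.15) = 0.15
((x5 ∨ ¬x5) ∧ ¬x4) ∨ ((x3 ∧ x2) ∧ x3) = max(a, b) on (0.36, 0.15) = 0.36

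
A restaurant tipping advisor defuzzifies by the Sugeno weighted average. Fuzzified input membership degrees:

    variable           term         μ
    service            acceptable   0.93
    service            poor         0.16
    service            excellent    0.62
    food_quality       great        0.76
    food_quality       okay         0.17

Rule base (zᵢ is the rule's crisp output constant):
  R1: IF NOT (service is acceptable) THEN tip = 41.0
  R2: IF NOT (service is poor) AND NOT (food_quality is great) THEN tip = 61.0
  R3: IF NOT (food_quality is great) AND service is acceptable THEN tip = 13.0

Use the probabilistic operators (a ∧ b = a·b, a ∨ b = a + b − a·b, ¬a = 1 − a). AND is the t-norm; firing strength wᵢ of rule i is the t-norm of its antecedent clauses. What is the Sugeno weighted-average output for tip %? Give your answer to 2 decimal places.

R1 (z=41.0): ¬acceptable=1−0.93=0.07 → w = 0.0700
R2 (z=61.0): ¬poor=1−0.16=0.84, ¬great=1−0.76=0.24; AND[a·b] → w = 0.2016
R3 (z=13.0): ¬great=1−0.76=0.24, acceptable=0.93; AND[a·b] → w = 0.2232
Weighted average = (0.0700·41.0 + 0.2016·61.0 + 0.2232·13.0) / (0.0700 + 0.2016 + 0.2232)
  = 18.0692 / 0.4948 = 36.52

36.52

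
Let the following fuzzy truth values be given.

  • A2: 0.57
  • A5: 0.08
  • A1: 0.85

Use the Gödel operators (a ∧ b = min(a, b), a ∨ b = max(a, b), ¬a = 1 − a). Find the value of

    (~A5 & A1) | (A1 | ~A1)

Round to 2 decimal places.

0.85

~A5 = 1 − 0.08 = 0.92
~A5 & A1 = min(a, b) on (0.92, 0.85) = 0.85
~A1 = 1 − 0.85 = 0.15
A1 | ~A1 = max(a, b) on (0.85, 0.15) = 0.85
(~A5 & A1) | (A1 | ~A1) = max(a, b) on (0.85, 0.85) = 0.85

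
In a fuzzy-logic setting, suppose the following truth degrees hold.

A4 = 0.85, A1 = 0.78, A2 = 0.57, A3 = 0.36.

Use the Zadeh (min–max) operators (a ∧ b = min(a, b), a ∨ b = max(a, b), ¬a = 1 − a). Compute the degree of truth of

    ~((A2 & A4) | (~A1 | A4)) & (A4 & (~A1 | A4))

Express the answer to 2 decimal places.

A2 & A4 = min(a, b) on (0.57, 0.85) = 0.57
~A1 = 1 − 0.78 = 0.22
~A1 | A4 = max(a, b) on (0.22, 0.85) = 0.85
(A2 & A4) | (~A1 | A4) = max(a, b) on (0.57, 0.85) = 0.85
~((A2 & A4) | (~A1 | A4)) = 1 − 0.85 = 0.15
~A1 = 1 − 0.78 = 0.22
~A1 | A4 = max(a, b) on (0.22, 0.85) = 0.85
A4 & (~A1 | A4) = min(a, b) on (0.85, 0.85) = 0.85
~((A2 & A4) | (~A1 | A4)) & (A4 & (~A1 | A4)) = min(a, b) on (0.15, 0.85) = 0.15

0.15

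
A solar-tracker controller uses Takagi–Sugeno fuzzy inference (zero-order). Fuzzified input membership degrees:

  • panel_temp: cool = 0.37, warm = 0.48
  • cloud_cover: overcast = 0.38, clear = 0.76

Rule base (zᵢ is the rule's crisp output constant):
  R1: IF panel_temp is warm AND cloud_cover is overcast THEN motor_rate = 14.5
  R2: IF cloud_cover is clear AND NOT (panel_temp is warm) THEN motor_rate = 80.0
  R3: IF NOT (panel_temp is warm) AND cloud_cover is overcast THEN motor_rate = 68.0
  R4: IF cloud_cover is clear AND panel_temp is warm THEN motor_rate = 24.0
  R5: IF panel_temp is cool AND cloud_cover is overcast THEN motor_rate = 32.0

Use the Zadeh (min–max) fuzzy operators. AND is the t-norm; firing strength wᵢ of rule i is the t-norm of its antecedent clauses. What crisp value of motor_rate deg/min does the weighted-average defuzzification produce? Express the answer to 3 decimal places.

R1 (z=14.5): warm=0.48, overcast=0.38; AND[min(a, b)] → w = 0.38
R2 (z=80.0): clear=0.76, ¬warm=1−0.48=0.52; AND[min(a, b)] → w = 0.52
R3 (z=68.0): ¬warm=1−0.48=0.52, overcast=0.38; AND[min(a, b)] → w = 0.38
R4 (z=24.0): clear=0.76, warm=0.48; AND[min(a, b)] → w = 0.48
R5 (z=32.0): cool=0.37, overcast=0.38; AND[min(a, b)] → w = 0.37
Weighted average = (0.38·14.5 + 0.52·80.0 + 0.38·68.0 + 0.48·24.0 + 0.37·32.0) / (0.38 + 0.52 + 0.38 + 0.48 + 0.37)
  = 96.3100 / 2.1300 = 45.216

45.216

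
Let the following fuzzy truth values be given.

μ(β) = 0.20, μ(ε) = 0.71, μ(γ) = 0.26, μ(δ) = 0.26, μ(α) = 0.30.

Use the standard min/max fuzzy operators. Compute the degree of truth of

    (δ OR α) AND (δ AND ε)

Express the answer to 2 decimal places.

δ OR α = max(a, b) on (0.26, 0.30) = 0.30
δ AND ε = min(a, b) on (0.26, 0.71) = 0.26
(δ OR α) AND (δ AND ε) = min(a, b) on (0.30, 0.26) = 0.26

0.26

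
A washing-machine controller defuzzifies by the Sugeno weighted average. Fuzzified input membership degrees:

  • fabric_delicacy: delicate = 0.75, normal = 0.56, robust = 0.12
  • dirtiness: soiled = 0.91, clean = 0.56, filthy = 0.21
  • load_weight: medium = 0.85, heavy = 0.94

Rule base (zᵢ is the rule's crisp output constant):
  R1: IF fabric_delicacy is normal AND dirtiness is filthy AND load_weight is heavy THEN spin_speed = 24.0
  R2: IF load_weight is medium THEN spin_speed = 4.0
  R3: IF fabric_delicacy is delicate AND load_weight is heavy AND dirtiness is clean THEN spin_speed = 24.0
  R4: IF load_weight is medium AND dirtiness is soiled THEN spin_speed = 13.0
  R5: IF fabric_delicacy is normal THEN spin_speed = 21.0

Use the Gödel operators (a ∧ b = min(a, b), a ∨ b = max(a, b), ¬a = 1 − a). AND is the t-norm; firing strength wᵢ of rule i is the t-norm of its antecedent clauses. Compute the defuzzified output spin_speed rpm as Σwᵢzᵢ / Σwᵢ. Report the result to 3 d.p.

R1 (z=24.0): normal=0.56, filthy=0.21, heavy=0.94; AND[min(a, b)] → w = 0.21
R2 (z=4.0): medium=0.85 → w = 0.85
R3 (z=24.0): delicate=0.75, heavy=0.94, clean=0.56; AND[min(a, b)] → w = 0.56
R4 (z=13.0): medium=0.85, soiled=0.91; AND[min(a, b)] → w = 0.85
R5 (z=21.0): normal=0.56 → w = 0.56
Weighted average = (0.21·24.0 + 0.85·4.0 + 0.56·24.0 + 0.85·13.0 + 0.56·21.0) / (0.21 + 0.85 + 0.56 + 0.85 + 0.56)
  = 44.6900 / 3.0300 = 14.749

14.749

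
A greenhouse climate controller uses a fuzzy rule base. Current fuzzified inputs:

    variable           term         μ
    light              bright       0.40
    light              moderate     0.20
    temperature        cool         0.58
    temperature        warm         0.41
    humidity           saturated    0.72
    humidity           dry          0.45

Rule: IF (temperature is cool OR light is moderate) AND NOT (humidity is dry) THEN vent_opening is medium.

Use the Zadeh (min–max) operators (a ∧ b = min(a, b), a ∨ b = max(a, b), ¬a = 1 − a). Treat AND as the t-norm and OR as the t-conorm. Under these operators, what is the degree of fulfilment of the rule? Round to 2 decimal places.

firing strength: (cool=0.58 OR moderate=0.20) = 0.58; AND[min(a, b)] with ¬dry=1−0.45=0.55 → w = 0.55

0.55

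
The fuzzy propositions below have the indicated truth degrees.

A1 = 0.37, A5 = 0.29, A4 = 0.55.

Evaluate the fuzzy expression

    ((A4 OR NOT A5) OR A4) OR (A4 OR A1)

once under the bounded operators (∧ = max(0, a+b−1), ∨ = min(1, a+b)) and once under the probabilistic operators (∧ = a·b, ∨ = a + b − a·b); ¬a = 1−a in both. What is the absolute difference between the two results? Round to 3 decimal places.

Under bounded:
  NOT A5 = 1 − 0.29 = 0.71
  A4 OR NOT A5 = min(1, a+b) on (0.55, 0.71) = 1.00
  (A4 OR NOT A5) OR A4 = min(1, a+b) on (1.00, 0.55) = 1.00
  A4 OR A1 = min(1, a+b) on (0.55, 0.37) = 0.92
  ((A4 OR NOT A5) OR A4) OR (A4 OR A1) = min(1, a+b) on (1.00, 0.92) = 1.00
  → value = 1.0000
Under probabilistic:
  NOT A5 = 1 − 0.2900 = 0.7100
  A4 OR NOT A5 = a + b − a·b on (0.5500, 0.7100) = 0.8695
  (A4 OR NOT A5) OR A4 = a + b − a·b on (0.8695, 0.5500) = 0.9413
  A4 OR A1 = a + b − a·b on (0.5500, 0.3700) = 0.7165
  ((A4 OR NOT A5) OR A4) OR (A4 OR A1) = a + b − a·b on (0.9413, 0.7165) = 0.9834
  → value = 0.9834
|1.0000 − 0.9834| = 0.017

0.017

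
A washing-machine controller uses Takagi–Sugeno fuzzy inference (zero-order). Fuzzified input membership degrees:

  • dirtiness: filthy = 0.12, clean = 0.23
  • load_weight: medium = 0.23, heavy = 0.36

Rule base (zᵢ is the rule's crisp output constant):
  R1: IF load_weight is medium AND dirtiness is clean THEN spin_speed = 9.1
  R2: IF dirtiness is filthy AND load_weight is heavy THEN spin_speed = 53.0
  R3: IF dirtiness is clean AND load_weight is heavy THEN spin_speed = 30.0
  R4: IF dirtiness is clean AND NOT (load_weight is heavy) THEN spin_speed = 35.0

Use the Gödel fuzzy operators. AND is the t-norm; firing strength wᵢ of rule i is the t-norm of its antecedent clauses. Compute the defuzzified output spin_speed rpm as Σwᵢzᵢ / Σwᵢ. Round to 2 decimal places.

R1 (z=9.1): medium=0.23, clean=0.23; AND[min(a, b)] → w = 0.23
R2 (z=53.0): filthy=0.12, heavy=0.36; AND[min(a, b)] → w = 0.12
R3 (z=30.0): clean=0.23, heavy=0.36; AND[min(a, b)] → w = 0.23
R4 (z=35.0): clean=0.23, ¬heavy=1−0.36=0.64; AND[min(a, b)] → w = 0.23
Weighted average = (0.23·9.1 + 0.12·53.0 + 0.23·30.0 + 0.23·35.0) / (0.23 + 0.12 + 0.23 + 0.23)
  = 23.4030 / 0.8100 = 28.89

28.89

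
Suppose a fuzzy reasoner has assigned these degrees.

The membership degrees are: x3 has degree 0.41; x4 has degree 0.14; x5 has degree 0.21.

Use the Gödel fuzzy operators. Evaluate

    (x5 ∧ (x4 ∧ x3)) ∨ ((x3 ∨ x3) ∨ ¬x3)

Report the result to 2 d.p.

0.59

x4 ∧ x3 = min(a, b) on (0.14, 0.41) = 0.14
x5 ∧ (x4 ∧ x3) = min(a, b) on (0.21, 0.14) = 0.14
x3 ∨ x3 = max(a, b) on (0.41, 0.41) = 0.41
¬x3 = 1 − 0.41 = 0.59
(x3 ∨ x3) ∨ ¬x3 = max(a, b) on (0.41, 0.59) = 0.59
(x5 ∧ (x4 ∧ x3)) ∨ ((x3 ∨ x3) ∨ ¬x3) = max(a, b) on (0.14, 0.59) = 0.59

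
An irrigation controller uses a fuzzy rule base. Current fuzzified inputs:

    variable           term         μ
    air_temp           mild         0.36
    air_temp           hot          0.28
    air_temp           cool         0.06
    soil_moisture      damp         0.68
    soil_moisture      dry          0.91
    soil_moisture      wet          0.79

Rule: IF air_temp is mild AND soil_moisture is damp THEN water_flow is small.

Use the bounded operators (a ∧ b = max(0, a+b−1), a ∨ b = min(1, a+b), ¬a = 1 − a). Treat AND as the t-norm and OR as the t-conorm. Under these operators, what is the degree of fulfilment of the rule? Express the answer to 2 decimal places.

firing strength: mild=0.36, damp=0.68; AND[max(0, a+b−1)] → w = 0.04

0.04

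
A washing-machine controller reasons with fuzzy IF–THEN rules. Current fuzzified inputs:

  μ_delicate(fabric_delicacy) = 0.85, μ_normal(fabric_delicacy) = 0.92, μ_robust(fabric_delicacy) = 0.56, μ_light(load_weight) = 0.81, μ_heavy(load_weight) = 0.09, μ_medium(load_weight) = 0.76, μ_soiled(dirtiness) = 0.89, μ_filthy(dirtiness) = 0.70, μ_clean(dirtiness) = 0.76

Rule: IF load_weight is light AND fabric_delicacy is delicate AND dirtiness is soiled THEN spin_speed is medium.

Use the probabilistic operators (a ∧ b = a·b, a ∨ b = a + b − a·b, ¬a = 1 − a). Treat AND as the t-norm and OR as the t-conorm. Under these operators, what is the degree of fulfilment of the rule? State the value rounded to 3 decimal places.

firing strength: light=0.81, delicate=0.85, soiled=0.89; AND[a·b] → w = 0.6128

0.613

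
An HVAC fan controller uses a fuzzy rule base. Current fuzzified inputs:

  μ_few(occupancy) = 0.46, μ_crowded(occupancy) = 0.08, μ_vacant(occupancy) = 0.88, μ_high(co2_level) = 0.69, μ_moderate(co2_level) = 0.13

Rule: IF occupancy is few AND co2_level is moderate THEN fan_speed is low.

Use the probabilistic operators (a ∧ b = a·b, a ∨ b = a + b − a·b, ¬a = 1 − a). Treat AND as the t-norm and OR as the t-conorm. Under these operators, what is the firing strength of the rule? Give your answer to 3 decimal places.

firing strength: few=0.46, moderate=0.13; AND[a·b] → w = 0.0598

0.060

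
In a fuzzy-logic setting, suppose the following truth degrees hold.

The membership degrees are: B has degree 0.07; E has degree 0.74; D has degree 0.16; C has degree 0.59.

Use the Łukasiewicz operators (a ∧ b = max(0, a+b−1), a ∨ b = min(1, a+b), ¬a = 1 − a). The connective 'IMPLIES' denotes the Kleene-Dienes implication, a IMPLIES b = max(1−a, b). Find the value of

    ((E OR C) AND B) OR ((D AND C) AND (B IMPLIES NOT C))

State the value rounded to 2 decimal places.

E OR C = min(1, a+b) on (0.74, 0.59) = 1.00
(E OR C) AND B = max(0, a+b−1) on (1.00, 0.07) = 0.07
D AND C = max(0, a+b−1) on (0.16, 0.59) = 0.00
NOT C = 1 − 0.59 = 0.41
B IMPLIES NOT C  [Kleene-Dienes: max(1−a, b)] with a=0.07, b=0.41 → 0.93
(D AND C) AND (B IMPLIES NOT C) = max(0, a+b−1) on (0.00, 0.93) = 0.00
((E OR C) AND B) OR ((D AND C) AND (B IMPLIES NOT C)) = min(1, a+b) on (0.07, 0.00) = 0.07

0.07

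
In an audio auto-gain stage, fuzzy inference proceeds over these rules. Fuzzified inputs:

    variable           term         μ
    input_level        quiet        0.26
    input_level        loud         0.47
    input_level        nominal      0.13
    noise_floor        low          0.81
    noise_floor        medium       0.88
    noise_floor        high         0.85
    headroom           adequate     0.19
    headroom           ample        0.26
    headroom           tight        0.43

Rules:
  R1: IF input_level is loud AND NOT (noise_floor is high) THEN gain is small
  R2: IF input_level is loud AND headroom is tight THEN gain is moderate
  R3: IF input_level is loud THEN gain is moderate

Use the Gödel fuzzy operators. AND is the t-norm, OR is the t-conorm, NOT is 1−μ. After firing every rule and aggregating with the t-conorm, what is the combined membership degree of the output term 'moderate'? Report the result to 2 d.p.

R1: loud=0.47, ¬high=1−0.85=0.15; AND[min(a, b)] → w = 0.15
R2: loud=0.47, tight=0.43; AND[min(a, b)] → w = 0.43
R3: loud=0.47 → w = 0.47
Rules with consequent 'moderate': {R2, R3} → strengths 0.43, 0.47
Aggregate via t-conorm [max(a, b)]: 0.47

0.47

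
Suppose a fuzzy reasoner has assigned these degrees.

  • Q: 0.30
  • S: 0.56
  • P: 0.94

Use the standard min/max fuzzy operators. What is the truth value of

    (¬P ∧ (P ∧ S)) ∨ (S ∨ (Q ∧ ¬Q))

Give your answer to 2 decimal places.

0.56

¬P = 1 − 0.94 = 0.06
P ∧ S = min(a, b) on (0.94, 0.56) = 0.56
¬P ∧ (P ∧ S) = min(a, b) on (0.06, 0.56) = 0.06
¬Q = 1 − 0.30 = 0.70
Q ∧ ¬Q = min(a, b) on (0.30, 0.70) = 0.30
S ∨ (Q ∧ ¬Q) = max(a, b) on (0.56, 0.30) = 0.56
(¬P ∧ (P ∧ S)) ∨ (S ∨ (Q ∧ ¬Q)) = max(a, b) on (0.06, 0.56) = 0.56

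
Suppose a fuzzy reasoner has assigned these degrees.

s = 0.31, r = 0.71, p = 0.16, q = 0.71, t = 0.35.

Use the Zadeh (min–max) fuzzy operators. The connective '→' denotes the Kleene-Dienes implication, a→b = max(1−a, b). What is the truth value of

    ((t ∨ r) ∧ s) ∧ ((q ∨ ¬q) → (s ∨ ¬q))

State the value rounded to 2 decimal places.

t ∨ r = max(a, b) on (0.35, 0.71) = 0.71
(t ∨ r) ∧ s = min(a, b) on (0.71, 0.31) = 0.31
¬q = 1 − 0.71 = 0.29
q ∨ ¬q = max(a, b) on (0.71, 0.29) = 0.71
¬q = 1 − 0.71 = 0.29
s ∨ ¬q = max(a, b) on (0.31, 0.29) = 0.31
(q ∨ ¬q) → (s ∨ ¬q)  [Kleene-Dienes: max(1−a, b)] with a=0.71, b=0.31 → 0.31
((t ∨ r) ∧ s) ∧ ((q ∨ ¬q) → (s ∨ ¬q)) = min(a, b) on (0.31, 0.31) = 0.31

0.31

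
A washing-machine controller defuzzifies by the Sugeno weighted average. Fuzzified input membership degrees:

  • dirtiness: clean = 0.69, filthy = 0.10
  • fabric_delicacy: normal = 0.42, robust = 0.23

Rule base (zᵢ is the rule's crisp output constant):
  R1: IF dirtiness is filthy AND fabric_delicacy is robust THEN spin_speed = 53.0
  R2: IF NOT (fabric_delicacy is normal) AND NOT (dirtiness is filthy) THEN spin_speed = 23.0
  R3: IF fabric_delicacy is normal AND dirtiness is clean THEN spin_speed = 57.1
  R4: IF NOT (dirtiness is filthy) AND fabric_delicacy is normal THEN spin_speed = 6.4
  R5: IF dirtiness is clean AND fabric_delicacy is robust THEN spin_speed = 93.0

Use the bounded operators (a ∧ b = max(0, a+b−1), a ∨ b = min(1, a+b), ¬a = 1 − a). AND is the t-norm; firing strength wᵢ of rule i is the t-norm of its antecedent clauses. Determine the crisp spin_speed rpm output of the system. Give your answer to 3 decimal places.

21.285

R1 (z=53.0): filthy=0.10, robust=0.23; AND[max(0, a+b−1)] → w = 0.00
R2 (z=23.0): ¬normal=1−0.42=0.58, ¬filthy=1−0.10=0.90; AND[max(0, a+b−1)] → w = 0.48
R3 (z=57.1): normal=0.42, clean=0.69; AND[max(0, a+b−1)] → w = 0.11
R4 (z=6.4): ¬filthy=1−0.10=0.90, normal=0.42; AND[max(0, a+b−1)] → w = 0.32
R5 (z=93.0): clean=0.69, robust=0.23; AND[max(0, a+b−1)] → w = 0.00
Weighted average = (0.00·53.0 + 0.48·23.0 + 0.11·57.1 + 0.32·6.4 + 0.00·93.0) / (0.00 + 0.48 + 0.11 + 0.32 + 0.00)
  = 19.3690 / 0.9100 = 21.285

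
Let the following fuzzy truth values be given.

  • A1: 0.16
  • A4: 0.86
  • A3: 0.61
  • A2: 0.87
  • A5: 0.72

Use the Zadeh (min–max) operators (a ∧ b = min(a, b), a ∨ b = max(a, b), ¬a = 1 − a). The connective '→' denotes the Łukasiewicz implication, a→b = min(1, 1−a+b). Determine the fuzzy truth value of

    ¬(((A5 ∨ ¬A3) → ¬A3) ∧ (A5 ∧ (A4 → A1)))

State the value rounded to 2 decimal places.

0.70

¬A3 = 1 − 0.61 = 0.39
A5 ∨ ¬A3 = max(a, b) on (0.72, 0.39) = 0.72
¬A3 = 1 − 0.61 = 0.39
(A5 ∨ ¬A3) → ¬A3  [Łukasiewicz: min(1, 1−a+b)] with a=0.72, b=0.39 → 0.67
A4 → A1  [Łukasiewicz: min(1, 1−a+b)] with a=0.86, b=0.16 → 0.30
A5 ∧ (A4 → A1) = min(a, b) on (0.72, 0.30) = 0.30
((A5 ∨ ¬A3) → ¬A3) ∧ (A5 ∧ (A4 → A1)) = min(a, b) on (0.67, 0.30) = 0.30
¬(((A5 ∨ ¬A3) → ¬A3) ∧ (A5 ∧ (A4 → A1))) = 1 − 0.30 = 0.70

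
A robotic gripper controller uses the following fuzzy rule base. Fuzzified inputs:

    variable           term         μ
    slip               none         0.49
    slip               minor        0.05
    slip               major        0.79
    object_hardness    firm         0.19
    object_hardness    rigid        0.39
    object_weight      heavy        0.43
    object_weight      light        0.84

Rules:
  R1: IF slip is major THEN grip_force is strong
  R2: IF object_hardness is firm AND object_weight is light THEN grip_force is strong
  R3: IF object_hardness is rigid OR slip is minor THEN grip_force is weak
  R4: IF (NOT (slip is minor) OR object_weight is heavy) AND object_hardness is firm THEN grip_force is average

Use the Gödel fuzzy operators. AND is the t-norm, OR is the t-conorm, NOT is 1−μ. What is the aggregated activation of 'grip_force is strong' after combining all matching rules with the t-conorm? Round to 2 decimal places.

R1: major=0.79 → w = 0.79
R2: firm=0.19, light=0.84; AND[min(a, b)] → w = 0.19
R3: rigid=0.39, minor=0.05; OR[max(a, b)] → w = 0.39
R4: (¬minor=1−0.05=0.95 OR heavy=0.43) = 0.95; AND[min(a, b)] with firm=0.19 → w = 0.19
Rules with consequent 'strong': {R1, R2} → strengths 0.79, 0.19
Aggregate via t-conorm [max(a, b)]: 0.79

0.79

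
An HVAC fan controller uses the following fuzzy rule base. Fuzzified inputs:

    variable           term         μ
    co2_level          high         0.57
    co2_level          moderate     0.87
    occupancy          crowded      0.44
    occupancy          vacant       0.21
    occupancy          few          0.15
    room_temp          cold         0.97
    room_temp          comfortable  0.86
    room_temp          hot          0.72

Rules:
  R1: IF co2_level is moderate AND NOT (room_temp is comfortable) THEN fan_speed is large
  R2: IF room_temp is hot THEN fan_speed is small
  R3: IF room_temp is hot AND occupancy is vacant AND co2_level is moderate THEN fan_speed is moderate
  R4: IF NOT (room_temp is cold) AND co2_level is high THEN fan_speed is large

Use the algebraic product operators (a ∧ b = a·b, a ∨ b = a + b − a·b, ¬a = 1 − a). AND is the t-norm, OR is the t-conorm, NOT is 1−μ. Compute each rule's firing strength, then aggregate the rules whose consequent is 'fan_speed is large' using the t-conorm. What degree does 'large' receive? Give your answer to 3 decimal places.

R1: moderate=0.87, ¬comfortable=1−0.86=0.14; AND[a·b] → w = 0.1218
R2: hot=0.72 → w = 0.7200
R3: hot=0.72, vacant=0.21, moderate=0.87; AND[a·b] → w = 0.1315
R4: ¬cold=1−0.97=0.03, high=0.57; AND[a·b] → w = 0.0171
Rules with consequent 'large': {R1, R4} → strengths 0.1218, 0.0171
Aggregate via t-conorm [a + b − a·b]: 0.1368

0.137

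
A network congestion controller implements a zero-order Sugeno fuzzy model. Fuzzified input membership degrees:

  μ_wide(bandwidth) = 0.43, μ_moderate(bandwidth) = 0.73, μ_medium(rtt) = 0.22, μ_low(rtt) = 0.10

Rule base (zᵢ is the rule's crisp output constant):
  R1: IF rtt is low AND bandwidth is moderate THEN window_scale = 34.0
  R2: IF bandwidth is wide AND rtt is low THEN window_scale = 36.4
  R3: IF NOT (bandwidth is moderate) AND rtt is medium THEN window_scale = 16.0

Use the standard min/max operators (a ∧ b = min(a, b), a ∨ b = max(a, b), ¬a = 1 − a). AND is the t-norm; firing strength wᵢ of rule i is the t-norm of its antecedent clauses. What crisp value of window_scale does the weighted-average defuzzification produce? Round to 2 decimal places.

R1 (z=34.0): low=0.10, moderate=0.73; AND[min(a, b)] → w = 0.10
R2 (z=36.4): wide=0.43, low=0.10; AND[min(a, b)] → w = 0.10
R3 (z=16.0): ¬moderate=1−0.73=0.27, medium=0.22; AND[min(a, b)] → w = 0.22
Weighted average = (0.10·34.0 + 0.10·36.4 + 0.22·16.0) / (0.10 + 0.10 + 0.22)
  = 10.5600 / 0.4200 = 25.14

25.14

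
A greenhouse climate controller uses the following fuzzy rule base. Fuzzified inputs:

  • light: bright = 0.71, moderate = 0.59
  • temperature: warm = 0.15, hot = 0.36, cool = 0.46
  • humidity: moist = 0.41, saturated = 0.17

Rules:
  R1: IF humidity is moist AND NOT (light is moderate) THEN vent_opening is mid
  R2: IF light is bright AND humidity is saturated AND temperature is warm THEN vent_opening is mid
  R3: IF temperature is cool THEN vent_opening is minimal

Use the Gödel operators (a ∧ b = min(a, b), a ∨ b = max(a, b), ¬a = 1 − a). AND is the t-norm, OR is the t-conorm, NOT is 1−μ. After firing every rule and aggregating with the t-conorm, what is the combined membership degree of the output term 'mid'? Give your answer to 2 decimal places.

0.41

R1: moist=0.41, ¬moderate=1−0.59=0.41; AND[min(a, b)] → w = 0.41
R2: bright=0.71, saturated=0.17, warm=0.15; AND[min(a, b)] → w = 0.15
R3: cool=0.46 → w = 0.46
Rules with consequent 'mid': {R1, R2} → strengths 0.41, 0.15
Aggregate via t-conorm [max(a, b)]: 0.41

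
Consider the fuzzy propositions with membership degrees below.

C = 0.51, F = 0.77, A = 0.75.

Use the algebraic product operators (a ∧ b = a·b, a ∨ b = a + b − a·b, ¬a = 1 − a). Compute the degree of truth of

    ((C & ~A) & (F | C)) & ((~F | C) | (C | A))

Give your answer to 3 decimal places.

0.108

~A = 1 − 0.7500 = 0.2500
C & ~A = a·b on (0.5100, 0.2500) = 0.1275
F | C = a + b − a·b on (0.7700, 0.5100) = 0.8873
(C & ~A) & (F | C) = a·b on (0.1275, 0.8873) = 0.1131
~F = 1 − 0.7700 = 0.2300
~F | C = a + b − a·b on (0.2300, 0.5100) = 0.6227
C | A = a + b − a·b on (0.5100, 0.7500) = 0.8775
(~F | C) | (C | A) = a + b − a·b on (0.6227, 0.8775) = 0.9538
((C & ~A) & (F | C)) & ((~F | C) | (C | A)) = a·b on (0.1131, 0.9538) = 0.1079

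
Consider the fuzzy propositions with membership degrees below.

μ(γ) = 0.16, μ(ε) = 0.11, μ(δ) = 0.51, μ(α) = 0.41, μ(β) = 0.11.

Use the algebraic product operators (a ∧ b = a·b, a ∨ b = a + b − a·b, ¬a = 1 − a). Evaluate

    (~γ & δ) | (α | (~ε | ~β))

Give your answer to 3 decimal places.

~γ = 1 − 0.1600 = 0.8400
~γ & δ = a·b on (0.8400, 0.5100) = 0.4284
~ε = 1 − 0.1100 = 0.8900
~β = 1 − 0.1100 = 0.8900
~ε | ~β = a + b − a·b on (0.8900, 0.8900) = 0.9879
α | (~ε | ~β) = a + b − a·b on (0.4100, 0.9879) = 0.9929
(~γ & δ) | (α | (~ε | ~β)) = a + b − a·b on (0.4284, 0.9929) = 0.9959

0.996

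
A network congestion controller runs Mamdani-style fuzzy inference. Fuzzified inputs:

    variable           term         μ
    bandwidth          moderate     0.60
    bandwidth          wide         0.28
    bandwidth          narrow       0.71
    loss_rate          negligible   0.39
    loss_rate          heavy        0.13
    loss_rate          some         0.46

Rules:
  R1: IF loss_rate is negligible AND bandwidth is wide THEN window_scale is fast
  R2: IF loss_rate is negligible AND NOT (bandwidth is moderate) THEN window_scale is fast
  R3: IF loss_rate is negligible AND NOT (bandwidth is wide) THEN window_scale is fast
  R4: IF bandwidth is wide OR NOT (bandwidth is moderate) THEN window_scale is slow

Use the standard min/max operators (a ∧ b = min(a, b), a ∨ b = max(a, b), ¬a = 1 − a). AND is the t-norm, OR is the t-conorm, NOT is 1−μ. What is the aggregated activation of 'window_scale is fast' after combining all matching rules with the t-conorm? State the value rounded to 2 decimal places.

0.39

R1: negligible=0.39, wide=0.28; AND[min(a, b)] → w = 0.28
R2: negligible=0.39, ¬moderate=1−0.60=0.40; AND[min(a, b)] → w = 0.39
R3: negligible=0.39, ¬wide=1−0.28=0.72; AND[min(a, b)] → w = 0.39
R4: wide=0.28, ¬moderate=1−0.60=0.40; OR[max(a, b)] → w = 0.40
Rules with consequent 'fast': {R1, R2, R3} → strengths 0.28, 0.39, 0.39
Aggregate via t-conorm [max(a, b)]: 0.39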